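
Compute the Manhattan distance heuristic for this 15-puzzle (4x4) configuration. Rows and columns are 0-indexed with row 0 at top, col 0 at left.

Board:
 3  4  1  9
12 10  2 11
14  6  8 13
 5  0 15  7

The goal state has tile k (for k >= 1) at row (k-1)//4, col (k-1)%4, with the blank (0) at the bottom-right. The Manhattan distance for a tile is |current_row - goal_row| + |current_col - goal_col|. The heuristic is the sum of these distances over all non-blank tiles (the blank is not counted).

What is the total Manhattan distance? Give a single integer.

Tile 3: (0,0)->(0,2) = 2
Tile 4: (0,1)->(0,3) = 2
Tile 1: (0,2)->(0,0) = 2
Tile 9: (0,3)->(2,0) = 5
Tile 12: (1,0)->(2,3) = 4
Tile 10: (1,1)->(2,1) = 1
Tile 2: (1,2)->(0,1) = 2
Tile 11: (1,3)->(2,2) = 2
Tile 14: (2,0)->(3,1) = 2
Tile 6: (2,1)->(1,1) = 1
Tile 8: (2,2)->(1,3) = 2
Tile 13: (2,3)->(3,0) = 4
Tile 5: (3,0)->(1,0) = 2
Tile 15: (3,2)->(3,2) = 0
Tile 7: (3,3)->(1,2) = 3
Sum: 2 + 2 + 2 + 5 + 4 + 1 + 2 + 2 + 2 + 1 + 2 + 4 + 2 + 0 + 3 = 34

Answer: 34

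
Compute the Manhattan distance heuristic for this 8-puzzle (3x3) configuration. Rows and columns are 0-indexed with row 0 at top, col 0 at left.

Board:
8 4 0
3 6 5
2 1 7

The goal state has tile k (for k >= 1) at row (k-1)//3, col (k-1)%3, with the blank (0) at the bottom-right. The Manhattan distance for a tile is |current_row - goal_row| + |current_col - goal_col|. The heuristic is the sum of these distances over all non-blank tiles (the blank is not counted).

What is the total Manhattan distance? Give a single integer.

Answer: 18

Derivation:
Tile 8: (0,0)->(2,1) = 3
Tile 4: (0,1)->(1,0) = 2
Tile 3: (1,0)->(0,2) = 3
Tile 6: (1,1)->(1,2) = 1
Tile 5: (1,2)->(1,1) = 1
Tile 2: (2,0)->(0,1) = 3
Tile 1: (2,1)->(0,0) = 3
Tile 7: (2,2)->(2,0) = 2
Sum: 3 + 2 + 3 + 1 + 1 + 3 + 3 + 2 = 18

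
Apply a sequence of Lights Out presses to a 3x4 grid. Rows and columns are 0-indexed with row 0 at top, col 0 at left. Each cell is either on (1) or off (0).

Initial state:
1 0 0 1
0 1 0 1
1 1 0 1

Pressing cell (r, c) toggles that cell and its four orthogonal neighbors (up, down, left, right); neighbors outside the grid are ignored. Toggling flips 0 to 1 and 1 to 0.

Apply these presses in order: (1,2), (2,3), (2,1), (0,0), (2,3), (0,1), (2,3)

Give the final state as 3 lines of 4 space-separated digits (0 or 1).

After press 1 at (1,2):
1 0 1 1
0 0 1 0
1 1 1 1

After press 2 at (2,3):
1 0 1 1
0 0 1 1
1 1 0 0

After press 3 at (2,1):
1 0 1 1
0 1 1 1
0 0 1 0

After press 4 at (0,0):
0 1 1 1
1 1 1 1
0 0 1 0

After press 5 at (2,3):
0 1 1 1
1 1 1 0
0 0 0 1

After press 6 at (0,1):
1 0 0 1
1 0 1 0
0 0 0 1

After press 7 at (2,3):
1 0 0 1
1 0 1 1
0 0 1 0

Answer: 1 0 0 1
1 0 1 1
0 0 1 0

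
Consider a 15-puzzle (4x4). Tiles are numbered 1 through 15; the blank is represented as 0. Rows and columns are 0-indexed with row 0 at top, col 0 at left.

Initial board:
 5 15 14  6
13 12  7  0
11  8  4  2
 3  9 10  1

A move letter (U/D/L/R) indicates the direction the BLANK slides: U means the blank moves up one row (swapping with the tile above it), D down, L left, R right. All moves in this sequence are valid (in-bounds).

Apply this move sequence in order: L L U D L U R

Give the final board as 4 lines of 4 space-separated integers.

After move 1 (L):
 5 15 14  6
13 12  0  7
11  8  4  2
 3  9 10  1

After move 2 (L):
 5 15 14  6
13  0 12  7
11  8  4  2
 3  9 10  1

After move 3 (U):
 5  0 14  6
13 15 12  7
11  8  4  2
 3  9 10  1

After move 4 (D):
 5 15 14  6
13  0 12  7
11  8  4  2
 3  9 10  1

After move 5 (L):
 5 15 14  6
 0 13 12  7
11  8  4  2
 3  9 10  1

After move 6 (U):
 0 15 14  6
 5 13 12  7
11  8  4  2
 3  9 10  1

After move 7 (R):
15  0 14  6
 5 13 12  7
11  8  4  2
 3  9 10  1

Answer: 15  0 14  6
 5 13 12  7
11  8  4  2
 3  9 10  1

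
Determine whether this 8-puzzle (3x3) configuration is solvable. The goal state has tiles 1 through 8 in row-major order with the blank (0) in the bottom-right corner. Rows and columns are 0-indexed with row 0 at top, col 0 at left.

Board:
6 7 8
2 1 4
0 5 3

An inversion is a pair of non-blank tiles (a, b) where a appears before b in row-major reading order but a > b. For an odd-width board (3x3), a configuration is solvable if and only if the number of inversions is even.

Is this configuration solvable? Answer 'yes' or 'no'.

Inversions (pairs i<j in row-major order where tile[i] > tile[j] > 0): 18
18 is even, so the puzzle is solvable.

Answer: yes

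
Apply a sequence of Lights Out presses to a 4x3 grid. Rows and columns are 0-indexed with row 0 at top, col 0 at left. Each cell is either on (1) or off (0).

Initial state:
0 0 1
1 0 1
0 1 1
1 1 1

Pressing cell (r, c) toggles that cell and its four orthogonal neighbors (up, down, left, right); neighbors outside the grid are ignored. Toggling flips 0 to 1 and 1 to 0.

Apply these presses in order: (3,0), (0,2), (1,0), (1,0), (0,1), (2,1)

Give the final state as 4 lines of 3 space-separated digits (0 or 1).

Answer: 1 0 1
1 0 0
0 0 0
0 1 1

Derivation:
After press 1 at (3,0):
0 0 1
1 0 1
1 1 1
0 0 1

After press 2 at (0,2):
0 1 0
1 0 0
1 1 1
0 0 1

After press 3 at (1,0):
1 1 0
0 1 0
0 1 1
0 0 1

After press 4 at (1,0):
0 1 0
1 0 0
1 1 1
0 0 1

After press 5 at (0,1):
1 0 1
1 1 0
1 1 1
0 0 1

After press 6 at (2,1):
1 0 1
1 0 0
0 0 0
0 1 1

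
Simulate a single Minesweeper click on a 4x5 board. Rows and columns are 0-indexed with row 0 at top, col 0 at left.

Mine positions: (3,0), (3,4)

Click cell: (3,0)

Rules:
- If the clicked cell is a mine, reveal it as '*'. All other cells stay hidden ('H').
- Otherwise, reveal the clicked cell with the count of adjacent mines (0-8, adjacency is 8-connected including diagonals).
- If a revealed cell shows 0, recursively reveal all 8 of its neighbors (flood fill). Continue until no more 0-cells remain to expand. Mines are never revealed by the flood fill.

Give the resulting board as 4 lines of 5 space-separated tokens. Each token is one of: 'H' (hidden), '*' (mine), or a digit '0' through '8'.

H H H H H
H H H H H
H H H H H
* H H H H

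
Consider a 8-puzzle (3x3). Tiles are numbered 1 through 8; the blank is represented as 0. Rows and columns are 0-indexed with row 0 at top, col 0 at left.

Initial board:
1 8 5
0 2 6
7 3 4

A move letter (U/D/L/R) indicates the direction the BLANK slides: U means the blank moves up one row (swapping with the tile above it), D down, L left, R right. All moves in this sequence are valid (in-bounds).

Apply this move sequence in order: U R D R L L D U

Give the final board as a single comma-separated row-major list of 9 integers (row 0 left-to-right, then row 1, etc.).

Answer: 8, 2, 5, 0, 1, 6, 7, 3, 4

Derivation:
After move 1 (U):
0 8 5
1 2 6
7 3 4

After move 2 (R):
8 0 5
1 2 6
7 3 4

After move 3 (D):
8 2 5
1 0 6
7 3 4

After move 4 (R):
8 2 5
1 6 0
7 3 4

After move 5 (L):
8 2 5
1 0 6
7 3 4

After move 6 (L):
8 2 5
0 1 6
7 3 4

After move 7 (D):
8 2 5
7 1 6
0 3 4

After move 8 (U):
8 2 5
0 1 6
7 3 4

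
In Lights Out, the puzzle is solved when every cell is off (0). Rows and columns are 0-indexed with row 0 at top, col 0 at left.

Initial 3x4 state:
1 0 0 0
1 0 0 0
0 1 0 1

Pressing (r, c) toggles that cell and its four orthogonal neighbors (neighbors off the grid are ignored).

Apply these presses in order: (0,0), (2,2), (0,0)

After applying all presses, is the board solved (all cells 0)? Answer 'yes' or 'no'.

After press 1 at (0,0):
0 1 0 0
0 0 0 0
0 1 0 1

After press 2 at (2,2):
0 1 0 0
0 0 1 0
0 0 1 0

After press 3 at (0,0):
1 0 0 0
1 0 1 0
0 0 1 0

Lights still on: 4

Answer: no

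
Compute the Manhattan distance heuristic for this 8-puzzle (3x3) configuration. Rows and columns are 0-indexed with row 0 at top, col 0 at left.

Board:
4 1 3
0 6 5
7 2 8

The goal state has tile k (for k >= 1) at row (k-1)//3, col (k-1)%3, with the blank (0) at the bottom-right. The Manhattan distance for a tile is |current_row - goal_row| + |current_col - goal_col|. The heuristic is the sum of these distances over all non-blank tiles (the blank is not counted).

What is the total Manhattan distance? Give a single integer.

Answer: 7

Derivation:
Tile 4: at (0,0), goal (1,0), distance |0-1|+|0-0| = 1
Tile 1: at (0,1), goal (0,0), distance |0-0|+|1-0| = 1
Tile 3: at (0,2), goal (0,2), distance |0-0|+|2-2| = 0
Tile 6: at (1,1), goal (1,2), distance |1-1|+|1-2| = 1
Tile 5: at (1,2), goal (1,1), distance |1-1|+|2-1| = 1
Tile 7: at (2,0), goal (2,0), distance |2-2|+|0-0| = 0
Tile 2: at (2,1), goal (0,1), distance |2-0|+|1-1| = 2
Tile 8: at (2,2), goal (2,1), distance |2-2|+|2-1| = 1
Sum: 1 + 1 + 0 + 1 + 1 + 0 + 2 + 1 = 7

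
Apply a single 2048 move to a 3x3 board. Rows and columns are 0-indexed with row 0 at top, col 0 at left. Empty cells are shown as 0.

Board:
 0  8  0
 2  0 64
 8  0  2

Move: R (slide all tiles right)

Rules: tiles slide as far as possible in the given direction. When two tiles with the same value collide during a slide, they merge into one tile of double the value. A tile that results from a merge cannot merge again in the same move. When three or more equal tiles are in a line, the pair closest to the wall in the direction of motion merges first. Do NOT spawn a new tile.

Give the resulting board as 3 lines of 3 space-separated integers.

Answer:  0  0  8
 0  2 64
 0  8  2

Derivation:
Slide right:
row 0: [0, 8, 0] -> [0, 0, 8]
row 1: [2, 0, 64] -> [0, 2, 64]
row 2: [8, 0, 2] -> [0, 8, 2]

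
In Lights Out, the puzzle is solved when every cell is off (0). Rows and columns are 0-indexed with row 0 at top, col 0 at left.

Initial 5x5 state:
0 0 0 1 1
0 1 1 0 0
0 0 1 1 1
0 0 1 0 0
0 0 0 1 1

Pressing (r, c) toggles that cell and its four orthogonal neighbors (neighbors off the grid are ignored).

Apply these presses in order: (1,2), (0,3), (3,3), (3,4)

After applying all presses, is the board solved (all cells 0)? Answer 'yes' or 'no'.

After press 1 at (1,2):
0 0 1 1 1
0 0 0 1 0
0 0 0 1 1
0 0 1 0 0
0 0 0 1 1

After press 2 at (0,3):
0 0 0 0 0
0 0 0 0 0
0 0 0 1 1
0 0 1 0 0
0 0 0 1 1

After press 3 at (3,3):
0 0 0 0 0
0 0 0 0 0
0 0 0 0 1
0 0 0 1 1
0 0 0 0 1

After press 4 at (3,4):
0 0 0 0 0
0 0 0 0 0
0 0 0 0 0
0 0 0 0 0
0 0 0 0 0

Lights still on: 0

Answer: yes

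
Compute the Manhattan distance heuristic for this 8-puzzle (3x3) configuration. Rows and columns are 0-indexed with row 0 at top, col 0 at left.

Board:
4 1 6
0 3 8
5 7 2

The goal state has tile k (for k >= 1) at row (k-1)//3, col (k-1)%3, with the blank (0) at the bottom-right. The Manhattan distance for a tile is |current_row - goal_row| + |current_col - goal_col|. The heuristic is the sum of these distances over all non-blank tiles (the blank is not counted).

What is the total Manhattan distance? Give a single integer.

Tile 4: (0,0)->(1,0) = 1
Tile 1: (0,1)->(0,0) = 1
Tile 6: (0,2)->(1,2) = 1
Tile 3: (1,1)->(0,2) = 2
Tile 8: (1,2)->(2,1) = 2
Tile 5: (2,0)->(1,1) = 2
Tile 7: (2,1)->(2,0) = 1
Tile 2: (2,2)->(0,1) = 3
Sum: 1 + 1 + 1 + 2 + 2 + 2 + 1 + 3 = 13

Answer: 13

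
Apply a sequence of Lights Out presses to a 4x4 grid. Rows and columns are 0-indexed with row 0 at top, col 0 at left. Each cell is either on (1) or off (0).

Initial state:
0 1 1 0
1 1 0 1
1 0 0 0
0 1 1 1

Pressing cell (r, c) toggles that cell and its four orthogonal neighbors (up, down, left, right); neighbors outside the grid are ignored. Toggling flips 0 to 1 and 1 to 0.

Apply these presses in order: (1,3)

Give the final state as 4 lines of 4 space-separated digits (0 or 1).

After press 1 at (1,3):
0 1 1 1
1 1 1 0
1 0 0 1
0 1 1 1

Answer: 0 1 1 1
1 1 1 0
1 0 0 1
0 1 1 1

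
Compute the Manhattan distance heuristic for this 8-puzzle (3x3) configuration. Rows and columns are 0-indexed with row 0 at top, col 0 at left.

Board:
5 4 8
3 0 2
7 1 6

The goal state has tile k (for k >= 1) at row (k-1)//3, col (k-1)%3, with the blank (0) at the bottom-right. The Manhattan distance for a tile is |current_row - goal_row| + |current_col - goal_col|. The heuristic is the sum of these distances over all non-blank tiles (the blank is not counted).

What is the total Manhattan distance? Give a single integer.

Tile 5: (0,0)->(1,1) = 2
Tile 4: (0,1)->(1,0) = 2
Tile 8: (0,2)->(2,1) = 3
Tile 3: (1,0)->(0,2) = 3
Tile 2: (1,2)->(0,1) = 2
Tile 7: (2,0)->(2,0) = 0
Tile 1: (2,1)->(0,0) = 3
Tile 6: (2,2)->(1,2) = 1
Sum: 2 + 2 + 3 + 3 + 2 + 0 + 3 + 1 = 16

Answer: 16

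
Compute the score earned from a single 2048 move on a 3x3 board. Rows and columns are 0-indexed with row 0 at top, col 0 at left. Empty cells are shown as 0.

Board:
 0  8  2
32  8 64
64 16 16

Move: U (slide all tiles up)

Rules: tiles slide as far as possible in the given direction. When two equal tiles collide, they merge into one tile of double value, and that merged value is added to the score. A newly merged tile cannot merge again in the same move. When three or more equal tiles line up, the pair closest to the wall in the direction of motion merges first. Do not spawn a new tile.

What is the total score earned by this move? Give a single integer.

Slide up:
col 0: [0, 32, 64] -> [32, 64, 0]  score +0 (running 0)
col 1: [8, 8, 16] -> [16, 16, 0]  score +16 (running 16)
col 2: [2, 64, 16] -> [2, 64, 16]  score +0 (running 16)
Board after move:
32 16  2
64 16 64
 0  0 16

Answer: 16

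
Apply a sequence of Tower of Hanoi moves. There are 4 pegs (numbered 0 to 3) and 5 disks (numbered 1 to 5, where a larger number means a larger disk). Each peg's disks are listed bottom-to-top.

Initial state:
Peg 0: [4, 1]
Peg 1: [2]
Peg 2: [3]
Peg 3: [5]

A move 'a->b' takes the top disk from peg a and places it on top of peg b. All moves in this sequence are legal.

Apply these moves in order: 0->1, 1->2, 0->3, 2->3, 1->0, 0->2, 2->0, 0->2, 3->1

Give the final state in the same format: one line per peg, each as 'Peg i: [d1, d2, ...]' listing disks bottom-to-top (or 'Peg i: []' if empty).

Answer: Peg 0: []
Peg 1: [1]
Peg 2: [3, 2]
Peg 3: [5, 4]

Derivation:
After move 1 (0->1):
Peg 0: [4]
Peg 1: [2, 1]
Peg 2: [3]
Peg 3: [5]

After move 2 (1->2):
Peg 0: [4]
Peg 1: [2]
Peg 2: [3, 1]
Peg 3: [5]

After move 3 (0->3):
Peg 0: []
Peg 1: [2]
Peg 2: [3, 1]
Peg 3: [5, 4]

After move 4 (2->3):
Peg 0: []
Peg 1: [2]
Peg 2: [3]
Peg 3: [5, 4, 1]

After move 5 (1->0):
Peg 0: [2]
Peg 1: []
Peg 2: [3]
Peg 3: [5, 4, 1]

After move 6 (0->2):
Peg 0: []
Peg 1: []
Peg 2: [3, 2]
Peg 3: [5, 4, 1]

After move 7 (2->0):
Peg 0: [2]
Peg 1: []
Peg 2: [3]
Peg 3: [5, 4, 1]

After move 8 (0->2):
Peg 0: []
Peg 1: []
Peg 2: [3, 2]
Peg 3: [5, 4, 1]

After move 9 (3->1):
Peg 0: []
Peg 1: [1]
Peg 2: [3, 2]
Peg 3: [5, 4]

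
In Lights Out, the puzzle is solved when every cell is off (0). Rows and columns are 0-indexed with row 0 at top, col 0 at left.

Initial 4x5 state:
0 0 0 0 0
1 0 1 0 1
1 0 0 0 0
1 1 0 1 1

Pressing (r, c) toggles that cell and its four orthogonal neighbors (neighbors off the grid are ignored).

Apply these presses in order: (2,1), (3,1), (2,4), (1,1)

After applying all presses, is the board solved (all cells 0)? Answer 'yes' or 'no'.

Answer: no

Derivation:
After press 1 at (2,1):
0 0 0 0 0
1 1 1 0 1
0 1 1 0 0
1 0 0 1 1

After press 2 at (3,1):
0 0 0 0 0
1 1 1 0 1
0 0 1 0 0
0 1 1 1 1

After press 3 at (2,4):
0 0 0 0 0
1 1 1 0 0
0 0 1 1 1
0 1 1 1 0

After press 4 at (1,1):
0 1 0 0 0
0 0 0 0 0
0 1 1 1 1
0 1 1 1 0

Lights still on: 8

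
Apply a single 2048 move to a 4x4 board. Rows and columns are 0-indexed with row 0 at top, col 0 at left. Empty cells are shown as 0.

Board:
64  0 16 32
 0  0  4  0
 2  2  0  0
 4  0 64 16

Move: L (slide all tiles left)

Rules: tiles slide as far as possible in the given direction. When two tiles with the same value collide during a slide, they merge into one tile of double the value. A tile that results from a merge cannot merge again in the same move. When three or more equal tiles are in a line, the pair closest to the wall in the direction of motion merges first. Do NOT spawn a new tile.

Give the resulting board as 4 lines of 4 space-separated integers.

Answer: 64 16 32  0
 4  0  0  0
 4  0  0  0
 4 64 16  0

Derivation:
Slide left:
row 0: [64, 0, 16, 32] -> [64, 16, 32, 0]
row 1: [0, 0, 4, 0] -> [4, 0, 0, 0]
row 2: [2, 2, 0, 0] -> [4, 0, 0, 0]
row 3: [4, 0, 64, 16] -> [4, 64, 16, 0]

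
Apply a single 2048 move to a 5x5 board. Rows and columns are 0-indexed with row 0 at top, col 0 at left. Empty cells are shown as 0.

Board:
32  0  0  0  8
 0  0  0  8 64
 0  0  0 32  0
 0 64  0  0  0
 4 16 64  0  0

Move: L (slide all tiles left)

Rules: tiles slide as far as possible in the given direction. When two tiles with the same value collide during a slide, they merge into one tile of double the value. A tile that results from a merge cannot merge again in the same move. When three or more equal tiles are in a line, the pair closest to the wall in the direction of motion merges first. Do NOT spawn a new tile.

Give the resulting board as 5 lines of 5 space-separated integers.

Slide left:
row 0: [32, 0, 0, 0, 8] -> [32, 8, 0, 0, 0]
row 1: [0, 0, 0, 8, 64] -> [8, 64, 0, 0, 0]
row 2: [0, 0, 0, 32, 0] -> [32, 0, 0, 0, 0]
row 3: [0, 64, 0, 0, 0] -> [64, 0, 0, 0, 0]
row 4: [4, 16, 64, 0, 0] -> [4, 16, 64, 0, 0]

Answer: 32  8  0  0  0
 8 64  0  0  0
32  0  0  0  0
64  0  0  0  0
 4 16 64  0  0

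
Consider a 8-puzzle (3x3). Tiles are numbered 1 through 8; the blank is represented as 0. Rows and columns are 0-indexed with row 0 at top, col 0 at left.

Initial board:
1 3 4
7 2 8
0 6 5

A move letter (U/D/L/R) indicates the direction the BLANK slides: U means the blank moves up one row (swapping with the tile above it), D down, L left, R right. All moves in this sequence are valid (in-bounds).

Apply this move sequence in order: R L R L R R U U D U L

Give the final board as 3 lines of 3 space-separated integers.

After move 1 (R):
1 3 4
7 2 8
6 0 5

After move 2 (L):
1 3 4
7 2 8
0 6 5

After move 3 (R):
1 3 4
7 2 8
6 0 5

After move 4 (L):
1 3 4
7 2 8
0 6 5

After move 5 (R):
1 3 4
7 2 8
6 0 5

After move 6 (R):
1 3 4
7 2 8
6 5 0

After move 7 (U):
1 3 4
7 2 0
6 5 8

After move 8 (U):
1 3 0
7 2 4
6 5 8

After move 9 (D):
1 3 4
7 2 0
6 5 8

After move 10 (U):
1 3 0
7 2 4
6 5 8

After move 11 (L):
1 0 3
7 2 4
6 5 8

Answer: 1 0 3
7 2 4
6 5 8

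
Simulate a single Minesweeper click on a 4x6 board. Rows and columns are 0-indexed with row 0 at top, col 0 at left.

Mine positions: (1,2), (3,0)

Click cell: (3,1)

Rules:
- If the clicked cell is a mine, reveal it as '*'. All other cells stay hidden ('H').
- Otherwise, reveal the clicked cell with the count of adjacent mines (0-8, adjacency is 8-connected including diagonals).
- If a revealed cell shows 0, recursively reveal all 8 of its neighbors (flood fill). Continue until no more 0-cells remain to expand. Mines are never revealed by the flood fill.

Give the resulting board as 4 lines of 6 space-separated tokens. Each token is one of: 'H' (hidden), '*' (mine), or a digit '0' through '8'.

H H H H H H
H H H H H H
H H H H H H
H 1 H H H H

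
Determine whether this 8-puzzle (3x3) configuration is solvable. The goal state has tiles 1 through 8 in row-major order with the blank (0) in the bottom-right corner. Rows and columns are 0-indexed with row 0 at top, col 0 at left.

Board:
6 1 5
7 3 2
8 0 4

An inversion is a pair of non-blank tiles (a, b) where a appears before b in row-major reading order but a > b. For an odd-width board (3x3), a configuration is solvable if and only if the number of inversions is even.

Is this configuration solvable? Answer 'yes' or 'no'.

Answer: no

Derivation:
Inversions (pairs i<j in row-major order where tile[i] > tile[j] > 0): 13
13 is odd, so the puzzle is not solvable.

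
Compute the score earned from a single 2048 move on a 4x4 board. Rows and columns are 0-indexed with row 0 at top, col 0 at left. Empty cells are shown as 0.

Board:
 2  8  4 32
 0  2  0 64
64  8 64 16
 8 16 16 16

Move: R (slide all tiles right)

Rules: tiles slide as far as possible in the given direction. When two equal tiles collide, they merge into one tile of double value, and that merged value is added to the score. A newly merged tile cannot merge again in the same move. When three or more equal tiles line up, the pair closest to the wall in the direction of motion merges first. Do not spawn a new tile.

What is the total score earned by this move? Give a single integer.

Answer: 32

Derivation:
Slide right:
row 0: [2, 8, 4, 32] -> [2, 8, 4, 32]  score +0 (running 0)
row 1: [0, 2, 0, 64] -> [0, 0, 2, 64]  score +0 (running 0)
row 2: [64, 8, 64, 16] -> [64, 8, 64, 16]  score +0 (running 0)
row 3: [8, 16, 16, 16] -> [0, 8, 16, 32]  score +32 (running 32)
Board after move:
 2  8  4 32
 0  0  2 64
64  8 64 16
 0  8 16 32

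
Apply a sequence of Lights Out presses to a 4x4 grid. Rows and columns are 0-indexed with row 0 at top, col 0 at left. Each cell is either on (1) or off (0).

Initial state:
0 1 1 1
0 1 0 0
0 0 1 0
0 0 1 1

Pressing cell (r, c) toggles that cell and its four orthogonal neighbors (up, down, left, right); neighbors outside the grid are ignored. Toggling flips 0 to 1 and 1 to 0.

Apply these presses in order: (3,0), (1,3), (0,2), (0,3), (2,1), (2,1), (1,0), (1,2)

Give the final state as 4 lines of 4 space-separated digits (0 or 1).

After press 1 at (3,0):
0 1 1 1
0 1 0 0
1 0 1 0
1 1 1 1

After press 2 at (1,3):
0 1 1 0
0 1 1 1
1 0 1 1
1 1 1 1

After press 3 at (0,2):
0 0 0 1
0 1 0 1
1 0 1 1
1 1 1 1

After press 4 at (0,3):
0 0 1 0
0 1 0 0
1 0 1 1
1 1 1 1

After press 5 at (2,1):
0 0 1 0
0 0 0 0
0 1 0 1
1 0 1 1

After press 6 at (2,1):
0 0 1 0
0 1 0 0
1 0 1 1
1 1 1 1

After press 7 at (1,0):
1 0 1 0
1 0 0 0
0 0 1 1
1 1 1 1

After press 8 at (1,2):
1 0 0 0
1 1 1 1
0 0 0 1
1 1 1 1

Answer: 1 0 0 0
1 1 1 1
0 0 0 1
1 1 1 1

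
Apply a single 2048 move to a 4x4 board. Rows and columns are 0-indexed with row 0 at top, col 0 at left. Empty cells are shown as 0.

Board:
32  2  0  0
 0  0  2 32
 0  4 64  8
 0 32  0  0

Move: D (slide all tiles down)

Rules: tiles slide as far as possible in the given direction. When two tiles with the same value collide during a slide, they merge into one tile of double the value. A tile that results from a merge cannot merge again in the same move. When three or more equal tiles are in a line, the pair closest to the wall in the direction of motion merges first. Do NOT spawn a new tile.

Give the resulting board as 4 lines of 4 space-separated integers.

Answer:  0  0  0  0
 0  2  0  0
 0  4  2 32
32 32 64  8

Derivation:
Slide down:
col 0: [32, 0, 0, 0] -> [0, 0, 0, 32]
col 1: [2, 0, 4, 32] -> [0, 2, 4, 32]
col 2: [0, 2, 64, 0] -> [0, 0, 2, 64]
col 3: [0, 32, 8, 0] -> [0, 0, 32, 8]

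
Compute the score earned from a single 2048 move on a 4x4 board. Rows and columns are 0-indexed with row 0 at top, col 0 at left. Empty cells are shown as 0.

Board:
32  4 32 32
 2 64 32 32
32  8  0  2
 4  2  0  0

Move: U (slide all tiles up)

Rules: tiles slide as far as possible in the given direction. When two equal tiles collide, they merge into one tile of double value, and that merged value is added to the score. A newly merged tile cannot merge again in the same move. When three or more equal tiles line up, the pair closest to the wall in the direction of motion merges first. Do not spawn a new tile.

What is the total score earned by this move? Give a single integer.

Slide up:
col 0: [32, 2, 32, 4] -> [32, 2, 32, 4]  score +0 (running 0)
col 1: [4, 64, 8, 2] -> [4, 64, 8, 2]  score +0 (running 0)
col 2: [32, 32, 0, 0] -> [64, 0, 0, 0]  score +64 (running 64)
col 3: [32, 32, 2, 0] -> [64, 2, 0, 0]  score +64 (running 128)
Board after move:
32  4 64 64
 2 64  0  2
32  8  0  0
 4  2  0  0

Answer: 128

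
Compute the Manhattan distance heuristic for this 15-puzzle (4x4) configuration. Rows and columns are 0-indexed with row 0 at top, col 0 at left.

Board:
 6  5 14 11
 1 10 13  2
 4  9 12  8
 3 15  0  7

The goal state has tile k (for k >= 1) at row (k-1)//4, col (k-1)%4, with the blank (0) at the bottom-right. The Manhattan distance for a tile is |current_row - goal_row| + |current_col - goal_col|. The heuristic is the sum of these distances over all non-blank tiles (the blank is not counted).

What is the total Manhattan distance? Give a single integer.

Answer: 37

Derivation:
Tile 6: at (0,0), goal (1,1), distance |0-1|+|0-1| = 2
Tile 5: at (0,1), goal (1,0), distance |0-1|+|1-0| = 2
Tile 14: at (0,2), goal (3,1), distance |0-3|+|2-1| = 4
Tile 11: at (0,3), goal (2,2), distance |0-2|+|3-2| = 3
Tile 1: at (1,0), goal (0,0), distance |1-0|+|0-0| = 1
Tile 10: at (1,1), goal (2,1), distance |1-2|+|1-1| = 1
Tile 13: at (1,2), goal (3,0), distance |1-3|+|2-0| = 4
Tile 2: at (1,3), goal (0,1), distance |1-0|+|3-1| = 3
Tile 4: at (2,0), goal (0,3), distance |2-0|+|0-3| = 5
Tile 9: at (2,1), goal (2,0), distance |2-2|+|1-0| = 1
Tile 12: at (2,2), goal (2,3), distance |2-2|+|2-3| = 1
Tile 8: at (2,3), goal (1,3), distance |2-1|+|3-3| = 1
Tile 3: at (3,0), goal (0,2), distance |3-0|+|0-2| = 5
Tile 15: at (3,1), goal (3,2), distance |3-3|+|1-2| = 1
Tile 7: at (3,3), goal (1,2), distance |3-1|+|3-2| = 3
Sum: 2 + 2 + 4 + 3 + 1 + 1 + 4 + 3 + 5 + 1 + 1 + 1 + 5 + 1 + 3 = 37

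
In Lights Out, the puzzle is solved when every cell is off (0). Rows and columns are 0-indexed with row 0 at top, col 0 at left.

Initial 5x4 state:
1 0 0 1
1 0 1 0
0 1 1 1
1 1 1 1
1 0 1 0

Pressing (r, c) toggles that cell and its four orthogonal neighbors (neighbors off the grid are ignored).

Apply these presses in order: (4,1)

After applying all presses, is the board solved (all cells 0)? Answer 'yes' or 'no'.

After press 1 at (4,1):
1 0 0 1
1 0 1 0
0 1 1 1
1 0 1 1
0 1 0 0

Lights still on: 11

Answer: no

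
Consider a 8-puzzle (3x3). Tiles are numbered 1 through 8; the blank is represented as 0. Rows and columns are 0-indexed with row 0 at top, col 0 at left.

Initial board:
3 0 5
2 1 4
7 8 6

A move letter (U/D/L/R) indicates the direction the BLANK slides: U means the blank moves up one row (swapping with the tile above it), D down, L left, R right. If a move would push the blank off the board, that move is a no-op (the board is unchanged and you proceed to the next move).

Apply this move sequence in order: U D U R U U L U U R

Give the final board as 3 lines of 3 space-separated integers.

Answer: 3 5 0
2 1 4
7 8 6

Derivation:
After move 1 (U):
3 0 5
2 1 4
7 8 6

After move 2 (D):
3 1 5
2 0 4
7 8 6

After move 3 (U):
3 0 5
2 1 4
7 8 6

After move 4 (R):
3 5 0
2 1 4
7 8 6

After move 5 (U):
3 5 0
2 1 4
7 8 6

After move 6 (U):
3 5 0
2 1 4
7 8 6

After move 7 (L):
3 0 5
2 1 4
7 8 6

After move 8 (U):
3 0 5
2 1 4
7 8 6

After move 9 (U):
3 0 5
2 1 4
7 8 6

After move 10 (R):
3 5 0
2 1 4
7 8 6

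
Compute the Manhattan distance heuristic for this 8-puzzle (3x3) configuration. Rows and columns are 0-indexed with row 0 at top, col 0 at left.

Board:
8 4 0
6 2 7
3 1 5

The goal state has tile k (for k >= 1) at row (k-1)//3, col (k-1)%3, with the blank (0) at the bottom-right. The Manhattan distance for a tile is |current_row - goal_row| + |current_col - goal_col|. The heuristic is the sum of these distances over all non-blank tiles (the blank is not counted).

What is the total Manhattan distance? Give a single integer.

Tile 8: (0,0)->(2,1) = 3
Tile 4: (0,1)->(1,0) = 2
Tile 6: (1,0)->(1,2) = 2
Tile 2: (1,1)->(0,1) = 1
Tile 7: (1,2)->(2,0) = 3
Tile 3: (2,0)->(0,2) = 4
Tile 1: (2,1)->(0,0) = 3
Tile 5: (2,2)->(1,1) = 2
Sum: 3 + 2 + 2 + 1 + 3 + 4 + 3 + 2 = 20

Answer: 20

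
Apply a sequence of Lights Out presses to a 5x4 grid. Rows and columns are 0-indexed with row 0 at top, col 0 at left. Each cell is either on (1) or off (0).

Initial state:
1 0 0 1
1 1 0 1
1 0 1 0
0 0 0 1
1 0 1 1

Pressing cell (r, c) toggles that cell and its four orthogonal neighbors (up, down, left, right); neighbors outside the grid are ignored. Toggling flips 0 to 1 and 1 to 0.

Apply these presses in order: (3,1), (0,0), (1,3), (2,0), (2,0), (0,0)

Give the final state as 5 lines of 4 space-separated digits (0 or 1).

Answer: 1 0 0 0
1 1 1 0
1 1 1 1
1 1 1 1
1 1 1 1

Derivation:
After press 1 at (3,1):
1 0 0 1
1 1 0 1
1 1 1 0
1 1 1 1
1 1 1 1

After press 2 at (0,0):
0 1 0 1
0 1 0 1
1 1 1 0
1 1 1 1
1 1 1 1

After press 3 at (1,3):
0 1 0 0
0 1 1 0
1 1 1 1
1 1 1 1
1 1 1 1

After press 4 at (2,0):
0 1 0 0
1 1 1 0
0 0 1 1
0 1 1 1
1 1 1 1

After press 5 at (2,0):
0 1 0 0
0 1 1 0
1 1 1 1
1 1 1 1
1 1 1 1

After press 6 at (0,0):
1 0 0 0
1 1 1 0
1 1 1 1
1 1 1 1
1 1 1 1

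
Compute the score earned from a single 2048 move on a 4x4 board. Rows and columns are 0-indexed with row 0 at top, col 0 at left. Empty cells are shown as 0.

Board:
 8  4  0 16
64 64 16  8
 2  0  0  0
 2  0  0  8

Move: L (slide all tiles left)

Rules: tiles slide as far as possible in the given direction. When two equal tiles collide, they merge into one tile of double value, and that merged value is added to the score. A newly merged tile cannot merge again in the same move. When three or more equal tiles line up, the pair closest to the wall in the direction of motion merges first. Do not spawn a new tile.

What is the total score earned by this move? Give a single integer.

Answer: 128

Derivation:
Slide left:
row 0: [8, 4, 0, 16] -> [8, 4, 16, 0]  score +0 (running 0)
row 1: [64, 64, 16, 8] -> [128, 16, 8, 0]  score +128 (running 128)
row 2: [2, 0, 0, 0] -> [2, 0, 0, 0]  score +0 (running 128)
row 3: [2, 0, 0, 8] -> [2, 8, 0, 0]  score +0 (running 128)
Board after move:
  8   4  16   0
128  16   8   0
  2   0   0   0
  2   8   0   0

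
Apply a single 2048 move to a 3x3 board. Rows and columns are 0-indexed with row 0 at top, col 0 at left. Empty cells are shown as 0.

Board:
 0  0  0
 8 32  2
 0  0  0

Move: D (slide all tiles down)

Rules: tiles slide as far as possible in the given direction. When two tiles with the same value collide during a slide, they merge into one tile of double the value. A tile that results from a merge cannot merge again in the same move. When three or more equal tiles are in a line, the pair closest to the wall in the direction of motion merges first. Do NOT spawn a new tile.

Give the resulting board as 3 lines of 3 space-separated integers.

Answer:  0  0  0
 0  0  0
 8 32  2

Derivation:
Slide down:
col 0: [0, 8, 0] -> [0, 0, 8]
col 1: [0, 32, 0] -> [0, 0, 32]
col 2: [0, 2, 0] -> [0, 0, 2]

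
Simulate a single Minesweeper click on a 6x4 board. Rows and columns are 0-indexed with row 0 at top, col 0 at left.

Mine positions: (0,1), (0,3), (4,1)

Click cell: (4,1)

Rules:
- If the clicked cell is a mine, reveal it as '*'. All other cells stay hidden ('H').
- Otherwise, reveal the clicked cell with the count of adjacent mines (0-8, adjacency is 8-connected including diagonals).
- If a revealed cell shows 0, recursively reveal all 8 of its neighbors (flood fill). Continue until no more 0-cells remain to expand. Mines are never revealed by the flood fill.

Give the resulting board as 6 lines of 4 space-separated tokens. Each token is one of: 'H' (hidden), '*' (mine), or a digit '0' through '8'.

H H H H
H H H H
H H H H
H H H H
H * H H
H H H H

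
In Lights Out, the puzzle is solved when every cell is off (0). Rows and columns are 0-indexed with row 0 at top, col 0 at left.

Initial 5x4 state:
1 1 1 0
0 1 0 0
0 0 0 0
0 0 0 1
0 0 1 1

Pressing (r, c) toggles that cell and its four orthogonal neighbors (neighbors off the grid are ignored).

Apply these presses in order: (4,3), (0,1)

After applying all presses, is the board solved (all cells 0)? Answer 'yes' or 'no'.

After press 1 at (4,3):
1 1 1 0
0 1 0 0
0 0 0 0
0 0 0 0
0 0 0 0

After press 2 at (0,1):
0 0 0 0
0 0 0 0
0 0 0 0
0 0 0 0
0 0 0 0

Lights still on: 0

Answer: yes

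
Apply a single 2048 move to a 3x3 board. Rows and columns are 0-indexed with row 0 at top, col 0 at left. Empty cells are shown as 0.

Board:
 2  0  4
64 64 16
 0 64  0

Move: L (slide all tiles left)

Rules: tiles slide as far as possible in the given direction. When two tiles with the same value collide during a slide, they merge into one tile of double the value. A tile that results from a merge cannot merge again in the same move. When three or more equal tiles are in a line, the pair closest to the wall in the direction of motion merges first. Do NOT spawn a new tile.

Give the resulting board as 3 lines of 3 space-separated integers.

Answer:   2   4   0
128  16   0
 64   0   0

Derivation:
Slide left:
row 0: [2, 0, 4] -> [2, 4, 0]
row 1: [64, 64, 16] -> [128, 16, 0]
row 2: [0, 64, 0] -> [64, 0, 0]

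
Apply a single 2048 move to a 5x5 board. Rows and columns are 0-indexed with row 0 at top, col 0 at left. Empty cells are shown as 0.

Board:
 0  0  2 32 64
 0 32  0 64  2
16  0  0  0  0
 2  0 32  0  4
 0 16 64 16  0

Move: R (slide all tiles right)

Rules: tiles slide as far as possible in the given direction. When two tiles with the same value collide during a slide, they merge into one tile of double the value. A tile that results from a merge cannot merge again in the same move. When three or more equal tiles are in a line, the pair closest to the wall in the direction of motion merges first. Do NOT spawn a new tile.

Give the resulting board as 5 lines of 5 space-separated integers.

Slide right:
row 0: [0, 0, 2, 32, 64] -> [0, 0, 2, 32, 64]
row 1: [0, 32, 0, 64, 2] -> [0, 0, 32, 64, 2]
row 2: [16, 0, 0, 0, 0] -> [0, 0, 0, 0, 16]
row 3: [2, 0, 32, 0, 4] -> [0, 0, 2, 32, 4]
row 4: [0, 16, 64, 16, 0] -> [0, 0, 16, 64, 16]

Answer:  0  0  2 32 64
 0  0 32 64  2
 0  0  0  0 16
 0  0  2 32  4
 0  0 16 64 16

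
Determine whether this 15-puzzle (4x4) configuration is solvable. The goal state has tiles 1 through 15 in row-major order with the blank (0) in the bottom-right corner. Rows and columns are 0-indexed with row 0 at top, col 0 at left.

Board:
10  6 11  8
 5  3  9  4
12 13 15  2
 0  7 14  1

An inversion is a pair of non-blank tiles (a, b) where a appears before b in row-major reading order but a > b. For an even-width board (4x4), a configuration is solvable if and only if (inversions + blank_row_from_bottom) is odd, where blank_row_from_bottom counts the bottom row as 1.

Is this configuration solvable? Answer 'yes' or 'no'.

Answer: no

Derivation:
Inversions: 53
Blank is in row 3 (0-indexed from top), which is row 1 counting from the bottom (bottom = 1).
53 + 1 = 54, which is even, so the puzzle is not solvable.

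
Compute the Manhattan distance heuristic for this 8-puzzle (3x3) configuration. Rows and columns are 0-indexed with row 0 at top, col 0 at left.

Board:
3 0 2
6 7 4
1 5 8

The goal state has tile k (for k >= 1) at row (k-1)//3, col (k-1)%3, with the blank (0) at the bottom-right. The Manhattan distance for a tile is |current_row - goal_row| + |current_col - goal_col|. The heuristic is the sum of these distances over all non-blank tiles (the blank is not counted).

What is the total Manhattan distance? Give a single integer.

Tile 3: (0,0)->(0,2) = 2
Tile 2: (0,2)->(0,1) = 1
Tile 6: (1,0)->(1,2) = 2
Tile 7: (1,1)->(2,0) = 2
Tile 4: (1,2)->(1,0) = 2
Tile 1: (2,0)->(0,0) = 2
Tile 5: (2,1)->(1,1) = 1
Tile 8: (2,2)->(2,1) = 1
Sum: 2 + 1 + 2 + 2 + 2 + 2 + 1 + 1 = 13

Answer: 13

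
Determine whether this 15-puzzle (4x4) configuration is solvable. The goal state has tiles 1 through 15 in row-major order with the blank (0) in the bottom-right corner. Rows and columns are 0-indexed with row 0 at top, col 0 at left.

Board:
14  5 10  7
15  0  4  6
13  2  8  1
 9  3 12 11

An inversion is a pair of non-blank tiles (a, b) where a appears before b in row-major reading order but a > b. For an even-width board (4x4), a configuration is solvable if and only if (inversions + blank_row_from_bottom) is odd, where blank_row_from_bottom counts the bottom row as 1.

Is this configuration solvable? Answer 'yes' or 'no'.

Inversions: 58
Blank is in row 1 (0-indexed from top), which is row 3 counting from the bottom (bottom = 1).
58 + 3 = 61, which is odd, so the puzzle is solvable.

Answer: yes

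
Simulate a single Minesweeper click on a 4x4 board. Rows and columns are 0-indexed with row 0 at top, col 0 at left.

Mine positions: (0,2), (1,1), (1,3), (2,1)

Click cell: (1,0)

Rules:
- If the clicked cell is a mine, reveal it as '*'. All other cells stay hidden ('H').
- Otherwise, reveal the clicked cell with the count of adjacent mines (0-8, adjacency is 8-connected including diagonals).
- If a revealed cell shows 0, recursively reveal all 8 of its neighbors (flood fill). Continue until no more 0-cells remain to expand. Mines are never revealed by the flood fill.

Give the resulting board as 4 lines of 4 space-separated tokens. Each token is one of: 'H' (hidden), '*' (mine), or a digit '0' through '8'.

H H H H
2 H H H
H H H H
H H H H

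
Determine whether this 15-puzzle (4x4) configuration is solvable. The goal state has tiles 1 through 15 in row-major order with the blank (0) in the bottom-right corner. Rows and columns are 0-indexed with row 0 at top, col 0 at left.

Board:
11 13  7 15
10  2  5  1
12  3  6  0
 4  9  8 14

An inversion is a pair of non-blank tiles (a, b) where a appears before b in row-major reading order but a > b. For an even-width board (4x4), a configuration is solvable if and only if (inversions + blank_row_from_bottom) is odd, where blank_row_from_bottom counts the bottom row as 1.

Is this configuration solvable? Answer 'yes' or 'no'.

Inversions: 57
Blank is in row 2 (0-indexed from top), which is row 2 counting from the bottom (bottom = 1).
57 + 2 = 59, which is odd, so the puzzle is solvable.

Answer: yes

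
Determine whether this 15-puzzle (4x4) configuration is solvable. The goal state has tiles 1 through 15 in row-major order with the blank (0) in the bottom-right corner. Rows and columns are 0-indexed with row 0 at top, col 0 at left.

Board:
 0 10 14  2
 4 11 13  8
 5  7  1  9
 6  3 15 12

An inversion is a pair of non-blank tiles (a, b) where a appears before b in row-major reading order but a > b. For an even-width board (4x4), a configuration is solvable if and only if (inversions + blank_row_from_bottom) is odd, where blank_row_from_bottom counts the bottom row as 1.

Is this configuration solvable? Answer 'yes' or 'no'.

Inversions: 53
Blank is in row 0 (0-indexed from top), which is row 4 counting from the bottom (bottom = 1).
53 + 4 = 57, which is odd, so the puzzle is solvable.

Answer: yes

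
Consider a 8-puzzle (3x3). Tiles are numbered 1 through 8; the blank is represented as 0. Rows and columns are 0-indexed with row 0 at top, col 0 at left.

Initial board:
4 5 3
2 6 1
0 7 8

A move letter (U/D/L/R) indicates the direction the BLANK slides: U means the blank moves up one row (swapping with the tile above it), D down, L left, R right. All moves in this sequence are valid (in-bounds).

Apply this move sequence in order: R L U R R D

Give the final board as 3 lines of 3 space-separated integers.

After move 1 (R):
4 5 3
2 6 1
7 0 8

After move 2 (L):
4 5 3
2 6 1
0 7 8

After move 3 (U):
4 5 3
0 6 1
2 7 8

After move 4 (R):
4 5 3
6 0 1
2 7 8

After move 5 (R):
4 5 3
6 1 0
2 7 8

After move 6 (D):
4 5 3
6 1 8
2 7 0

Answer: 4 5 3
6 1 8
2 7 0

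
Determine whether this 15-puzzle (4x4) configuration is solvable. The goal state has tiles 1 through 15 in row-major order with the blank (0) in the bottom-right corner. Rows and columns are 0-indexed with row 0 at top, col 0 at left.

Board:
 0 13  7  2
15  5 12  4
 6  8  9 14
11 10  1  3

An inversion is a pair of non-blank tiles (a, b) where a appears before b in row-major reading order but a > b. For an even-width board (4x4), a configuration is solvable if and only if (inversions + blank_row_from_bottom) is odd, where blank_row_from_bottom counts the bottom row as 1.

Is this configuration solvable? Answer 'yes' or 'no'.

Answer: no

Derivation:
Inversions: 58
Blank is in row 0 (0-indexed from top), which is row 4 counting from the bottom (bottom = 1).
58 + 4 = 62, which is even, so the puzzle is not solvable.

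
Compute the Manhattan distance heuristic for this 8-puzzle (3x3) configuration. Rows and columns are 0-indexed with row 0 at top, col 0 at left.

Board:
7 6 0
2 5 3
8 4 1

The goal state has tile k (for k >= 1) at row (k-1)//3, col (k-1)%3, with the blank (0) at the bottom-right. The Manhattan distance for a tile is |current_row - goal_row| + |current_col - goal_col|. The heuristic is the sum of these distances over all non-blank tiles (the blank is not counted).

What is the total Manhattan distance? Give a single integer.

Tile 7: at (0,0), goal (2,0), distance |0-2|+|0-0| = 2
Tile 6: at (0,1), goal (1,2), distance |0-1|+|1-2| = 2
Tile 2: at (1,0), goal (0,1), distance |1-0|+|0-1| = 2
Tile 5: at (1,1), goal (1,1), distance |1-1|+|1-1| = 0
Tile 3: at (1,2), goal (0,2), distance |1-0|+|2-2| = 1
Tile 8: at (2,0), goal (2,1), distance |2-2|+|0-1| = 1
Tile 4: at (2,1), goal (1,0), distance |2-1|+|1-0| = 2
Tile 1: at (2,2), goal (0,0), distance |2-0|+|2-0| = 4
Sum: 2 + 2 + 2 + 0 + 1 + 1 + 2 + 4 = 14

Answer: 14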